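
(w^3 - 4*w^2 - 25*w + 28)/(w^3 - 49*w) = (w^2 + 3*w - 4)/(w*(w + 7))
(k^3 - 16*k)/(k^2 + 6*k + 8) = k*(k - 4)/(k + 2)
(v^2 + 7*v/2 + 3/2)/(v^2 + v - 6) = (v + 1/2)/(v - 2)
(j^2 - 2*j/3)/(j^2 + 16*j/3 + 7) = j*(3*j - 2)/(3*j^2 + 16*j + 21)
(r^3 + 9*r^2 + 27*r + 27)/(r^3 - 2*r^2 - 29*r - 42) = (r^2 + 6*r + 9)/(r^2 - 5*r - 14)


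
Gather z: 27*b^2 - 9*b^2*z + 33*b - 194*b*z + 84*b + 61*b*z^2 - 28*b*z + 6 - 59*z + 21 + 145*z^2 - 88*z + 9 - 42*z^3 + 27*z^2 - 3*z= 27*b^2 + 117*b - 42*z^3 + z^2*(61*b + 172) + z*(-9*b^2 - 222*b - 150) + 36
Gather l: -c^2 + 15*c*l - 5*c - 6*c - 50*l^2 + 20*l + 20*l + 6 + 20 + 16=-c^2 - 11*c - 50*l^2 + l*(15*c + 40) + 42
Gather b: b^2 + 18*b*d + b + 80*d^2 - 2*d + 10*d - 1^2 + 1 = b^2 + b*(18*d + 1) + 80*d^2 + 8*d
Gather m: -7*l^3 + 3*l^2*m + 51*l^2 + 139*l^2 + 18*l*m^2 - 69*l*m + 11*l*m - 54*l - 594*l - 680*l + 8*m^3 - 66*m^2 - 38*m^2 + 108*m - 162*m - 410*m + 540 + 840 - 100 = -7*l^3 + 190*l^2 - 1328*l + 8*m^3 + m^2*(18*l - 104) + m*(3*l^2 - 58*l - 464) + 1280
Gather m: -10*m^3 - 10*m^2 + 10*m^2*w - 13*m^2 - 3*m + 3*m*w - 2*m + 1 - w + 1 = -10*m^3 + m^2*(10*w - 23) + m*(3*w - 5) - w + 2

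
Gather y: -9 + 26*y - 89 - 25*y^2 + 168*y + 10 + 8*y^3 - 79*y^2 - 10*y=8*y^3 - 104*y^2 + 184*y - 88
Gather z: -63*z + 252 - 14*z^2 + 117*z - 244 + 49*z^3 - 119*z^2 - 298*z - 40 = 49*z^3 - 133*z^2 - 244*z - 32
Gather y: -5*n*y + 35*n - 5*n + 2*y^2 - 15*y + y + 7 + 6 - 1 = 30*n + 2*y^2 + y*(-5*n - 14) + 12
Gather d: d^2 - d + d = d^2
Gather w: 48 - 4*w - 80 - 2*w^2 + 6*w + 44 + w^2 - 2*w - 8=4 - w^2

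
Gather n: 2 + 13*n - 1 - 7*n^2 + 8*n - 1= -7*n^2 + 21*n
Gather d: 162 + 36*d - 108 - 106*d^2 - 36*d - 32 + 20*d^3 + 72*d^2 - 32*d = 20*d^3 - 34*d^2 - 32*d + 22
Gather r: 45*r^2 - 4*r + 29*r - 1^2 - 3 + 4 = 45*r^2 + 25*r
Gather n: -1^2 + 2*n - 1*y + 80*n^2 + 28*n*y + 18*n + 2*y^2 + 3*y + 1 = 80*n^2 + n*(28*y + 20) + 2*y^2 + 2*y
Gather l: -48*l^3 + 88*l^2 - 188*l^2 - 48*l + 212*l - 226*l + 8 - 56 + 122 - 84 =-48*l^3 - 100*l^2 - 62*l - 10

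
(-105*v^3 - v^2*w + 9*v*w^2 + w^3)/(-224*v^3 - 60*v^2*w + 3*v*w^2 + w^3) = (15*v^2 - 2*v*w - w^2)/(32*v^2 + 4*v*w - w^2)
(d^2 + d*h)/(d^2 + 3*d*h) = (d + h)/(d + 3*h)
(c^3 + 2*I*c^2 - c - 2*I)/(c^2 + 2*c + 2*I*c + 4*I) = (c^2 - 1)/(c + 2)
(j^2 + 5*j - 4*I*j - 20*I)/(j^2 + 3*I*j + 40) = (j^2 + j*(5 - 4*I) - 20*I)/(j^2 + 3*I*j + 40)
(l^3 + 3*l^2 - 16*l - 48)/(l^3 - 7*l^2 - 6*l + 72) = (l + 4)/(l - 6)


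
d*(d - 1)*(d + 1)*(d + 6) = d^4 + 6*d^3 - d^2 - 6*d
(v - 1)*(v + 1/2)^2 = v^3 - 3*v/4 - 1/4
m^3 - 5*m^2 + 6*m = m*(m - 3)*(m - 2)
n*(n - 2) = n^2 - 2*n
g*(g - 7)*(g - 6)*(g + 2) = g^4 - 11*g^3 + 16*g^2 + 84*g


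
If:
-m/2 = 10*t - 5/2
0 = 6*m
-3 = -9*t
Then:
No Solution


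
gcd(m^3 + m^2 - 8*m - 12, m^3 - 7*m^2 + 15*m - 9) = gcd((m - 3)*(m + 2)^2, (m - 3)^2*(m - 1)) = m - 3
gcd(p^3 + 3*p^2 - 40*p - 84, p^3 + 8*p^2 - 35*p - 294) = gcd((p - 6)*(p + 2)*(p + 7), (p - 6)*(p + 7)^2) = p^2 + p - 42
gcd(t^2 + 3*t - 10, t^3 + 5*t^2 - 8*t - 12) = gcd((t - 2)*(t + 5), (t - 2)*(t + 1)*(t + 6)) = t - 2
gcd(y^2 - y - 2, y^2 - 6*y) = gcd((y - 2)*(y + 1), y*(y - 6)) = 1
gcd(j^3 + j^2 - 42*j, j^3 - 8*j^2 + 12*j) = j^2 - 6*j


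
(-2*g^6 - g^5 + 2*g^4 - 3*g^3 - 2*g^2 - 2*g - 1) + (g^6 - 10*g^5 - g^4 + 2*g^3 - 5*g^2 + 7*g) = -g^6 - 11*g^5 + g^4 - g^3 - 7*g^2 + 5*g - 1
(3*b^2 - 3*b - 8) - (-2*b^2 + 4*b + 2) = 5*b^2 - 7*b - 10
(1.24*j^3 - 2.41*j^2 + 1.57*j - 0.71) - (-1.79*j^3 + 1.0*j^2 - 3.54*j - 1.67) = 3.03*j^3 - 3.41*j^2 + 5.11*j + 0.96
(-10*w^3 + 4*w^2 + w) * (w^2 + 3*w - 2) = -10*w^5 - 26*w^4 + 33*w^3 - 5*w^2 - 2*w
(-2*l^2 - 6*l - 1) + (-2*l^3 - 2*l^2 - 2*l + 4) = -2*l^3 - 4*l^2 - 8*l + 3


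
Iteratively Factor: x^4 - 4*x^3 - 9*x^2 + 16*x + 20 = (x - 5)*(x^3 + x^2 - 4*x - 4) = (x - 5)*(x + 2)*(x^2 - x - 2) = (x - 5)*(x - 2)*(x + 2)*(x + 1)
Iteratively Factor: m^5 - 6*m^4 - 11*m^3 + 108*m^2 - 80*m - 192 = (m + 4)*(m^4 - 10*m^3 + 29*m^2 - 8*m - 48) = (m + 1)*(m + 4)*(m^3 - 11*m^2 + 40*m - 48) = (m - 4)*(m + 1)*(m + 4)*(m^2 - 7*m + 12) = (m - 4)*(m - 3)*(m + 1)*(m + 4)*(m - 4)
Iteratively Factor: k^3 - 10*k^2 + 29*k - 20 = (k - 4)*(k^2 - 6*k + 5) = (k - 4)*(k - 1)*(k - 5)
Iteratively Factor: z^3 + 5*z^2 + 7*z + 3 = (z + 1)*(z^2 + 4*z + 3) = (z + 1)*(z + 3)*(z + 1)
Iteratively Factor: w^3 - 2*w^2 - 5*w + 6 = (w + 2)*(w^2 - 4*w + 3) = (w - 3)*(w + 2)*(w - 1)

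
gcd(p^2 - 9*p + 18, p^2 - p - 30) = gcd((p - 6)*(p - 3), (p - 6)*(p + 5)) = p - 6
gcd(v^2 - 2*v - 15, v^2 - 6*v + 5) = v - 5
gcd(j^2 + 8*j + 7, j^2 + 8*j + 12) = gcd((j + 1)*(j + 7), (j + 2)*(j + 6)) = 1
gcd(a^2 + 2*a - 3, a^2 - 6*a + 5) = a - 1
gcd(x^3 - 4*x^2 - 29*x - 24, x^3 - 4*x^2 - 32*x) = x - 8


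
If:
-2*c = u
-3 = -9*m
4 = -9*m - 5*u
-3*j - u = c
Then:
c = 7/10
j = 7/30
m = 1/3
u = -7/5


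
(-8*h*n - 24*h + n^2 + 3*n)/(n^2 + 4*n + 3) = (-8*h + n)/(n + 1)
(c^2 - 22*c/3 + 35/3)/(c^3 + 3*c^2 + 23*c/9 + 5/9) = 3*(3*c^2 - 22*c + 35)/(9*c^3 + 27*c^2 + 23*c + 5)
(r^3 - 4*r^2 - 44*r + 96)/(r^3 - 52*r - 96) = (r - 2)/(r + 2)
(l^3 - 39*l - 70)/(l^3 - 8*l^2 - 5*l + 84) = (l^2 + 7*l + 10)/(l^2 - l - 12)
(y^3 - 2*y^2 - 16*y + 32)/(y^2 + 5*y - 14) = (y^2 - 16)/(y + 7)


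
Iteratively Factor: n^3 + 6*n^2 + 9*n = (n + 3)*(n^2 + 3*n) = n*(n + 3)*(n + 3)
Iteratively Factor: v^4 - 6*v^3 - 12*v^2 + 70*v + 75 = (v + 3)*(v^3 - 9*v^2 + 15*v + 25) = (v - 5)*(v + 3)*(v^2 - 4*v - 5) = (v - 5)^2*(v + 3)*(v + 1)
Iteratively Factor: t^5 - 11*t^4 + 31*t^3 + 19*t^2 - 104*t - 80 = (t - 5)*(t^4 - 6*t^3 + t^2 + 24*t + 16) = (t - 5)*(t + 1)*(t^3 - 7*t^2 + 8*t + 16) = (t - 5)*(t + 1)^2*(t^2 - 8*t + 16) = (t - 5)*(t - 4)*(t + 1)^2*(t - 4)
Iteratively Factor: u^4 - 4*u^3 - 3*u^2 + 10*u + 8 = (u + 1)*(u^3 - 5*u^2 + 2*u + 8) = (u - 2)*(u + 1)*(u^2 - 3*u - 4) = (u - 4)*(u - 2)*(u + 1)*(u + 1)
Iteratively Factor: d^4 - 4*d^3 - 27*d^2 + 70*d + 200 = (d - 5)*(d^3 + d^2 - 22*d - 40) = (d - 5)*(d + 2)*(d^2 - d - 20) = (d - 5)*(d + 2)*(d + 4)*(d - 5)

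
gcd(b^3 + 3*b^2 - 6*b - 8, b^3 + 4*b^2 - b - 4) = b^2 + 5*b + 4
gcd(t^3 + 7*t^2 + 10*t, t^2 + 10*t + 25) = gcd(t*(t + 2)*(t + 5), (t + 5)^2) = t + 5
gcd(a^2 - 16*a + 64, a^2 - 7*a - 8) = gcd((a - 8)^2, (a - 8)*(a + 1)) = a - 8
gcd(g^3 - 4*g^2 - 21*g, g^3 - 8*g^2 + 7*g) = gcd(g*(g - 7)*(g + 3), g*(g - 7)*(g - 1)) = g^2 - 7*g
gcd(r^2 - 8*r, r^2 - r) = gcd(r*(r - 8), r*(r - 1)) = r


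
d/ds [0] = 0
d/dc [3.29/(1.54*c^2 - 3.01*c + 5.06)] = (9.9029 - 10.1332*c)/(1.54*c^2 - 3.01*c + 5.06)^2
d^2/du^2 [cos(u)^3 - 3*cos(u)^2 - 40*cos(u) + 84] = 157*cos(u)/4 + 6*cos(2*u) - 9*cos(3*u)/4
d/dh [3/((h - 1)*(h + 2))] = 3*(-2*h - 1)/(h^4 + 2*h^3 - 3*h^2 - 4*h + 4)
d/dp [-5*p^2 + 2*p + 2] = 2 - 10*p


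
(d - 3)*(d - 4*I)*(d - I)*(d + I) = d^4 - 3*d^3 - 4*I*d^3 + d^2 + 12*I*d^2 - 3*d - 4*I*d + 12*I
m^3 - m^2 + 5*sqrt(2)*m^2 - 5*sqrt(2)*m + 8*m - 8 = (m - 1)*(m + sqrt(2))*(m + 4*sqrt(2))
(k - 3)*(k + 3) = k^2 - 9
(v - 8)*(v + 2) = v^2 - 6*v - 16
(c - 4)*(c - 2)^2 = c^3 - 8*c^2 + 20*c - 16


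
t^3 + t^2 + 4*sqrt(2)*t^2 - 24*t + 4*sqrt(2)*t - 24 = (t + 1)*(t - 2*sqrt(2))*(t + 6*sqrt(2))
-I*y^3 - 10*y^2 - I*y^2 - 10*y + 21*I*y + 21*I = (y - 7*I)*(y - 3*I)*(-I*y - I)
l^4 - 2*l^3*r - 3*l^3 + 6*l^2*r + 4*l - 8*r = (l - 2)^2*(l + 1)*(l - 2*r)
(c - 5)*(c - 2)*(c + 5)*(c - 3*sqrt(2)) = c^4 - 3*sqrt(2)*c^3 - 2*c^3 - 25*c^2 + 6*sqrt(2)*c^2 + 50*c + 75*sqrt(2)*c - 150*sqrt(2)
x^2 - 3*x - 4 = (x - 4)*(x + 1)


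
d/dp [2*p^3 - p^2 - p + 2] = 6*p^2 - 2*p - 1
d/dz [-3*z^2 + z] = 1 - 6*z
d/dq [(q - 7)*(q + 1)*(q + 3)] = 3*q^2 - 6*q - 25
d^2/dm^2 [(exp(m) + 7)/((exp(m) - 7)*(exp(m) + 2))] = (exp(4*m) + 33*exp(3*m) - 21*exp(2*m) + 497*exp(m) - 294)*exp(m)/(exp(6*m) - 15*exp(5*m) + 33*exp(4*m) + 295*exp(3*m) - 462*exp(2*m) - 2940*exp(m) - 2744)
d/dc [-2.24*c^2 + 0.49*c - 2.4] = 0.49 - 4.48*c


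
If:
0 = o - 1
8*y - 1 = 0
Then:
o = 1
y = 1/8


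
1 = 1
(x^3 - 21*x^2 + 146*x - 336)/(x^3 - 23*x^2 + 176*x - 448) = (x - 6)/(x - 8)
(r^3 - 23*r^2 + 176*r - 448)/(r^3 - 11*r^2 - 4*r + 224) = (r - 8)/(r + 4)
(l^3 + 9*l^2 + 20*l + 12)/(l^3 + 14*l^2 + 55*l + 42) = (l + 2)/(l + 7)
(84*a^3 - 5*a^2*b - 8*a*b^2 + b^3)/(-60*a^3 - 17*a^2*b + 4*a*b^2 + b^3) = (-7*a + b)/(5*a + b)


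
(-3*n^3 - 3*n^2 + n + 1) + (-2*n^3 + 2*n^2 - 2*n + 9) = -5*n^3 - n^2 - n + 10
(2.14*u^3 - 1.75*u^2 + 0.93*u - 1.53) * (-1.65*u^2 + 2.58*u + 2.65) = -3.531*u^5 + 8.4087*u^4 - 0.3785*u^3 + 0.2864*u^2 - 1.4829*u - 4.0545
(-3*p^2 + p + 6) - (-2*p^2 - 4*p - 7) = -p^2 + 5*p + 13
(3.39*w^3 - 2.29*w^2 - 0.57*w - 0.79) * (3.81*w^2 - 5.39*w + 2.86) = 12.9159*w^5 - 26.997*w^4 + 19.8668*w^3 - 6.487*w^2 + 2.6279*w - 2.2594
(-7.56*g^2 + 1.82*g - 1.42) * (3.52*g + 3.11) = -26.6112*g^3 - 17.1052*g^2 + 0.661799999999999*g - 4.4162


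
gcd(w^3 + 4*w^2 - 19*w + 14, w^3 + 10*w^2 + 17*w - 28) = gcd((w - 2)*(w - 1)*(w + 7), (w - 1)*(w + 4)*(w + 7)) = w^2 + 6*w - 7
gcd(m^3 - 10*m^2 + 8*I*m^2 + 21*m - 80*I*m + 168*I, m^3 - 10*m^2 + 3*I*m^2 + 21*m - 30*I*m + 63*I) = m^2 - 10*m + 21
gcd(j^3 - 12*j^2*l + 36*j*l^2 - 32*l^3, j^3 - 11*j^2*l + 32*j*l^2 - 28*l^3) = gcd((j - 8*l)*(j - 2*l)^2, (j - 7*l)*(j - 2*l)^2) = j^2 - 4*j*l + 4*l^2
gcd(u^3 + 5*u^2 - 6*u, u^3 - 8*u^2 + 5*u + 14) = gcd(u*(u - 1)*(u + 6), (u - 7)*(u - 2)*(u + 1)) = 1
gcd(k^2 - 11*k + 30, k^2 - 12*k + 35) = k - 5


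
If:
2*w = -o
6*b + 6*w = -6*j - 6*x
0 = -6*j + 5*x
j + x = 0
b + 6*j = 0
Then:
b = 0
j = 0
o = 0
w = 0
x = 0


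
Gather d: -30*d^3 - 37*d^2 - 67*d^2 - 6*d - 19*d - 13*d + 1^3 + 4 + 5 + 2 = -30*d^3 - 104*d^2 - 38*d + 12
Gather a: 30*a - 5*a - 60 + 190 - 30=25*a + 100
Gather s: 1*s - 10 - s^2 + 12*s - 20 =-s^2 + 13*s - 30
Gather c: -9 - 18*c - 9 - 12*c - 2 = -30*c - 20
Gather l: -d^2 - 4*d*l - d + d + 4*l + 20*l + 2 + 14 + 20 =-d^2 + l*(24 - 4*d) + 36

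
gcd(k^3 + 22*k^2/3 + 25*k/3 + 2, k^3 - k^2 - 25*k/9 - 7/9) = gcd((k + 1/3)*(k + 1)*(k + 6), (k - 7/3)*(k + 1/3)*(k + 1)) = k^2 + 4*k/3 + 1/3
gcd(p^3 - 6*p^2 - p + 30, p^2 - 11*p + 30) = p - 5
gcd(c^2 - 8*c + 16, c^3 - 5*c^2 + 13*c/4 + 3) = c - 4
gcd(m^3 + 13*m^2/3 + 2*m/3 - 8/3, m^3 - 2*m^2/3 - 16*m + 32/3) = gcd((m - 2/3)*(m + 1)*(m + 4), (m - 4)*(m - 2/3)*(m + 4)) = m^2 + 10*m/3 - 8/3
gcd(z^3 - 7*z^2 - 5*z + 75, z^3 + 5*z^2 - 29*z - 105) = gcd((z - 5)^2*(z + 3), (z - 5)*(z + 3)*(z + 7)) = z^2 - 2*z - 15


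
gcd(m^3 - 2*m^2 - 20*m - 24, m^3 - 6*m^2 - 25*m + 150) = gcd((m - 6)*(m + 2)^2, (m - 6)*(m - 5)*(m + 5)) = m - 6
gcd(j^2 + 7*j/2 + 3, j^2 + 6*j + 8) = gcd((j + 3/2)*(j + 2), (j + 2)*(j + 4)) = j + 2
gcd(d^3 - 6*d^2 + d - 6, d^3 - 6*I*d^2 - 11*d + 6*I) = d - I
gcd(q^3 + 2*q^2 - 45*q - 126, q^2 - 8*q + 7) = q - 7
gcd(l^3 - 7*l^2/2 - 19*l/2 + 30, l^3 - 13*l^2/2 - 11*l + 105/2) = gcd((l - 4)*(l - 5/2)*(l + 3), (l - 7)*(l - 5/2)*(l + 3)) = l^2 + l/2 - 15/2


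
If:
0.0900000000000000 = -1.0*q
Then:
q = -0.09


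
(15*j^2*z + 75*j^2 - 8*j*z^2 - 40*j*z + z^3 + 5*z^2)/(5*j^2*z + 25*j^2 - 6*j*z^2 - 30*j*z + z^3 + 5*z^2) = (-3*j + z)/(-j + z)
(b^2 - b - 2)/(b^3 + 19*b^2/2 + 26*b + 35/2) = 2*(b - 2)/(2*b^2 + 17*b + 35)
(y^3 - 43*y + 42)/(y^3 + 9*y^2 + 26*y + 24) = (y^3 - 43*y + 42)/(y^3 + 9*y^2 + 26*y + 24)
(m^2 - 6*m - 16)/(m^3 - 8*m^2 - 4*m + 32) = 1/(m - 2)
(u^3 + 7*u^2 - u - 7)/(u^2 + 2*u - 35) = (u^2 - 1)/(u - 5)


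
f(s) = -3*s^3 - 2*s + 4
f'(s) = -9*s^2 - 2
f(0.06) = 3.88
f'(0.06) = -2.03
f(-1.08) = 9.94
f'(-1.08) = -12.50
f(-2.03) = 33.16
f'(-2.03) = -39.09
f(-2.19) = 39.89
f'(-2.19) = -45.16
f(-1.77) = 24.18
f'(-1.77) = -30.20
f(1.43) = -7.63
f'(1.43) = -20.40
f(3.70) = -155.36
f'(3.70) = -125.21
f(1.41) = -7.23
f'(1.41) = -19.89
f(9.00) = -2201.00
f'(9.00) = -731.00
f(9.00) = -2201.00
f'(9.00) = -731.00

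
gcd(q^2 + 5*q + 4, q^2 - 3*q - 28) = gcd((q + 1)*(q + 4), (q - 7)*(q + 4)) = q + 4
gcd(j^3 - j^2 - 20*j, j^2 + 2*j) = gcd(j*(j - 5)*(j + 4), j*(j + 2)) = j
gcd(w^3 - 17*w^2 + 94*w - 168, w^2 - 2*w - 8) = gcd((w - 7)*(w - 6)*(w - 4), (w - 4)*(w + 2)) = w - 4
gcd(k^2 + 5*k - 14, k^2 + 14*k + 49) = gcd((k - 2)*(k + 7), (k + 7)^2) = k + 7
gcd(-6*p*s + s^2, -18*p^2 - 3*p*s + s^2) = 6*p - s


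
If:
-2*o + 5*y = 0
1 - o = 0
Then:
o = 1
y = 2/5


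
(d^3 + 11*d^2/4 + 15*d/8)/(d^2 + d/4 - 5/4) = d*(2*d + 3)/(2*(d - 1))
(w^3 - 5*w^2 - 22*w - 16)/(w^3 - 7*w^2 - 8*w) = (w + 2)/w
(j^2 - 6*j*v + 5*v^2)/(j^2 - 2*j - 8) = (-j^2 + 6*j*v - 5*v^2)/(-j^2 + 2*j + 8)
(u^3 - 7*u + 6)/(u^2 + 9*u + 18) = (u^2 - 3*u + 2)/(u + 6)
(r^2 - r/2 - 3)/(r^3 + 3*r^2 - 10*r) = (r + 3/2)/(r*(r + 5))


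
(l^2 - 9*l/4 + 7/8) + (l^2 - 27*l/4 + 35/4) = 2*l^2 - 9*l + 77/8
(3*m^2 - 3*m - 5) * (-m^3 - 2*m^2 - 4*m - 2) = -3*m^5 - 3*m^4 - m^3 + 16*m^2 + 26*m + 10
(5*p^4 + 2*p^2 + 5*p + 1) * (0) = 0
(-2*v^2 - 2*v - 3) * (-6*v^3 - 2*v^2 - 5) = 12*v^5 + 16*v^4 + 22*v^3 + 16*v^2 + 10*v + 15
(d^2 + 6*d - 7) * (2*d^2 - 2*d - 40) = 2*d^4 + 10*d^3 - 66*d^2 - 226*d + 280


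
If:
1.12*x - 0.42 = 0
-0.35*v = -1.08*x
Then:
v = 1.16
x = 0.38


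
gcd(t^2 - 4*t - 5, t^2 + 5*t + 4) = t + 1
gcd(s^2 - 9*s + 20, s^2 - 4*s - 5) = s - 5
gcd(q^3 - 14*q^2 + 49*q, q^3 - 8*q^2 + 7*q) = q^2 - 7*q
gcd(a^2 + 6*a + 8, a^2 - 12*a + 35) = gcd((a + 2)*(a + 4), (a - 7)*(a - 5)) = 1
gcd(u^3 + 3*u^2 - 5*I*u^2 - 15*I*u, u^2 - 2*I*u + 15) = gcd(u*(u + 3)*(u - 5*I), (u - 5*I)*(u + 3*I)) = u - 5*I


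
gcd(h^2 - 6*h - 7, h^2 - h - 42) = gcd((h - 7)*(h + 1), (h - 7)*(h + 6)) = h - 7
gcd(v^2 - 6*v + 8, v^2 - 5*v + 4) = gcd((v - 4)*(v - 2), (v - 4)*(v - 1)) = v - 4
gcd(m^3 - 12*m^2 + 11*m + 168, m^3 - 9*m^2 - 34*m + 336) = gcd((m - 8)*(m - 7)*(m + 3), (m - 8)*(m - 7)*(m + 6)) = m^2 - 15*m + 56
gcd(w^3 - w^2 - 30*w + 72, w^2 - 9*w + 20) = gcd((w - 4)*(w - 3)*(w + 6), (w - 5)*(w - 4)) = w - 4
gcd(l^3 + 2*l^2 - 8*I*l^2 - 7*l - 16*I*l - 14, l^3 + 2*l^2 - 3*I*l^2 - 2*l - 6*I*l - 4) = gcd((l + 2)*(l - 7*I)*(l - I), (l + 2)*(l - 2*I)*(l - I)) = l^2 + l*(2 - I) - 2*I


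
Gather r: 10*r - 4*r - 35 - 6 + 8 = 6*r - 33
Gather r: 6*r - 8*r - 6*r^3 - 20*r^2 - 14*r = -6*r^3 - 20*r^2 - 16*r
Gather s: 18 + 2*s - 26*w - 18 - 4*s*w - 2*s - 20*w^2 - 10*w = -4*s*w - 20*w^2 - 36*w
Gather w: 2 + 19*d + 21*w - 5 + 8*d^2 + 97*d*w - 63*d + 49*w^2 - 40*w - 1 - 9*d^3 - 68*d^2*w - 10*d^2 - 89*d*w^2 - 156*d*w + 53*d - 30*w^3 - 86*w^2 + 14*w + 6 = -9*d^3 - 2*d^2 + 9*d - 30*w^3 + w^2*(-89*d - 37) + w*(-68*d^2 - 59*d - 5) + 2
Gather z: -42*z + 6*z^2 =6*z^2 - 42*z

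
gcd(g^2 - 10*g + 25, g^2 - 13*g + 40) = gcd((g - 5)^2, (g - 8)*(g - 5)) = g - 5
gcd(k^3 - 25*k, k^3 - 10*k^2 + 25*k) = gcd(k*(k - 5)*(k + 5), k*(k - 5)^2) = k^2 - 5*k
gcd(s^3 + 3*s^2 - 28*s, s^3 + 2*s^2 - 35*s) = s^2 + 7*s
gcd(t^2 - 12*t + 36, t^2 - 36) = t - 6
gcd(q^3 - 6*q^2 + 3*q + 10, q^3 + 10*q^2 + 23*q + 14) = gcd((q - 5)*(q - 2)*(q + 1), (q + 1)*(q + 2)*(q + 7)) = q + 1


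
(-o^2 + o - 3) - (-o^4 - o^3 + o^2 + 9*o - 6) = o^4 + o^3 - 2*o^2 - 8*o + 3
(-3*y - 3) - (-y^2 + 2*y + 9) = y^2 - 5*y - 12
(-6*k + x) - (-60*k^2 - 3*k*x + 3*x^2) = 60*k^2 + 3*k*x - 6*k - 3*x^2 + x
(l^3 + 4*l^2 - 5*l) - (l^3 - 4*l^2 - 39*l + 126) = 8*l^2 + 34*l - 126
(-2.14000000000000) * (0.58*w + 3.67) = -1.2412*w - 7.8538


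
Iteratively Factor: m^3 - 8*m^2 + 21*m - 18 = (m - 3)*(m^2 - 5*m + 6) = (m - 3)^2*(m - 2)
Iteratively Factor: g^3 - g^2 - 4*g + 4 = (g - 1)*(g^2 - 4) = (g - 2)*(g - 1)*(g + 2)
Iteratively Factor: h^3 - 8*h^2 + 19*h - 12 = (h - 1)*(h^2 - 7*h + 12) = (h - 4)*(h - 1)*(h - 3)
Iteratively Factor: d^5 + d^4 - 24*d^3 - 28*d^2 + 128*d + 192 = (d + 2)*(d^4 - d^3 - 22*d^2 + 16*d + 96) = (d - 4)*(d + 2)*(d^3 + 3*d^2 - 10*d - 24) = (d - 4)*(d + 2)*(d + 4)*(d^2 - d - 6) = (d - 4)*(d - 3)*(d + 2)*(d + 4)*(d + 2)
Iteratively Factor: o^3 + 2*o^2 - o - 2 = (o + 2)*(o^2 - 1) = (o + 1)*(o + 2)*(o - 1)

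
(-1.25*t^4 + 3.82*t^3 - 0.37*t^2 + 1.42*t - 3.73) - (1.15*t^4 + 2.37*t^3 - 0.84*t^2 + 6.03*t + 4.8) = -2.4*t^4 + 1.45*t^3 + 0.47*t^2 - 4.61*t - 8.53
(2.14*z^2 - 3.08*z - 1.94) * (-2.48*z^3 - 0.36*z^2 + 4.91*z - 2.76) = -5.3072*z^5 + 6.868*z^4 + 16.4274*z^3 - 20.3308*z^2 - 1.0246*z + 5.3544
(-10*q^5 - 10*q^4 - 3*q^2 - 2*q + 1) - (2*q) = -10*q^5 - 10*q^4 - 3*q^2 - 4*q + 1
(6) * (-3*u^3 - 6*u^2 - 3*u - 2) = -18*u^3 - 36*u^2 - 18*u - 12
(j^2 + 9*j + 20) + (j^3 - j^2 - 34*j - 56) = j^3 - 25*j - 36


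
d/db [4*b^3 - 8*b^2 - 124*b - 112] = 12*b^2 - 16*b - 124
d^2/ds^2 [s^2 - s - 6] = 2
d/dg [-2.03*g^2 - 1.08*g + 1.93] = -4.06*g - 1.08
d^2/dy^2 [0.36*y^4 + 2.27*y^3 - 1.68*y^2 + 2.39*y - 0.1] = 4.32*y^2 + 13.62*y - 3.36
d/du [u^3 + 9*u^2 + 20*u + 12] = 3*u^2 + 18*u + 20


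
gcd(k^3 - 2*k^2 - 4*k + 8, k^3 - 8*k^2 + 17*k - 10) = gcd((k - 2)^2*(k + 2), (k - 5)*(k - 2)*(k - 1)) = k - 2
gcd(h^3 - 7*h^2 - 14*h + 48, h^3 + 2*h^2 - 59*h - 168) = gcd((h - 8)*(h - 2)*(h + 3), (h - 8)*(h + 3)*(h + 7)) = h^2 - 5*h - 24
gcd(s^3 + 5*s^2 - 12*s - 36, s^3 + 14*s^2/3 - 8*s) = s + 6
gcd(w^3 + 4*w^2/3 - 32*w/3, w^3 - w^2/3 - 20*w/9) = w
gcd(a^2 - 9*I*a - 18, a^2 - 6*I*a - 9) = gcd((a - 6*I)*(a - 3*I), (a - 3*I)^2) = a - 3*I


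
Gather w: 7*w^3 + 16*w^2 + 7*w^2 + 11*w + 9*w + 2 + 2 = 7*w^3 + 23*w^2 + 20*w + 4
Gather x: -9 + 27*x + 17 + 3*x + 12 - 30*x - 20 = 0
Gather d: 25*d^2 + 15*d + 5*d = 25*d^2 + 20*d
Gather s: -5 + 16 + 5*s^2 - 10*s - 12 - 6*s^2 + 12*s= -s^2 + 2*s - 1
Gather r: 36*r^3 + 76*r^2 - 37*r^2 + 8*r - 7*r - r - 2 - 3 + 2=36*r^3 + 39*r^2 - 3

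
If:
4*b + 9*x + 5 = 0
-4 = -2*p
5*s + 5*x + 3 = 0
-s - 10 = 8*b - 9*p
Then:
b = 181/190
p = 2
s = 36/95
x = -93/95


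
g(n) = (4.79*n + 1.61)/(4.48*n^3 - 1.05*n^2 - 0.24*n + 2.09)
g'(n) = (4.79*n + 1.61)*(-13.44*n^2 + 2.1*n + 0.24)/(4.48*n^3 - 1.05*n^2 - 0.24*n + 2.09)^2 + 4.79/(4.48*n^3 - 1.05*n^2 - 0.24*n + 2.09)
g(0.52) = 1.77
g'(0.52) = 0.31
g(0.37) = 1.62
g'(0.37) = 1.66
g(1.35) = 0.74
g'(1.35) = -1.02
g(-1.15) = 0.67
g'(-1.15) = 1.46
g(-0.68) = -4.59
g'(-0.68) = 107.94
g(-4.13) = 0.05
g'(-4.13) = 0.03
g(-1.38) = 0.44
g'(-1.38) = 0.67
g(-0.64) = -2.28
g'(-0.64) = 31.05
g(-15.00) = 0.00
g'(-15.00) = 0.00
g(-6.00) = 0.03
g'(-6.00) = 0.01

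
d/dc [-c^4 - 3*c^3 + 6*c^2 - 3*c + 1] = -4*c^3 - 9*c^2 + 12*c - 3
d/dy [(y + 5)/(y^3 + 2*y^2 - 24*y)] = (y*(y^2 + 2*y - 24) - (y + 5)*(3*y^2 + 4*y - 24))/(y^2*(y^2 + 2*y - 24)^2)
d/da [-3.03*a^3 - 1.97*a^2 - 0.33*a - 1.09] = -9.09*a^2 - 3.94*a - 0.33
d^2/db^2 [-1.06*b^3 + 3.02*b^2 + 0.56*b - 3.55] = 6.04 - 6.36*b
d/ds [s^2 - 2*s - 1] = 2*s - 2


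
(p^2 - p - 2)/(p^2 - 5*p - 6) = (p - 2)/(p - 6)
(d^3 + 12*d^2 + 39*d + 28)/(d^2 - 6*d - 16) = (d^3 + 12*d^2 + 39*d + 28)/(d^2 - 6*d - 16)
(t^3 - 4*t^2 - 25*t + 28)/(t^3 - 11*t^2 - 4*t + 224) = (t - 1)/(t - 8)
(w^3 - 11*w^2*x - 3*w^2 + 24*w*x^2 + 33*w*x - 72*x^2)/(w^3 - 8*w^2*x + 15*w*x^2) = (-w^2 + 8*w*x + 3*w - 24*x)/(w*(-w + 5*x))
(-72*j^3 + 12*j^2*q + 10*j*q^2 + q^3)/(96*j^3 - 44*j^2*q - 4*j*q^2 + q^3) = (6*j + q)/(-8*j + q)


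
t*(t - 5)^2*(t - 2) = t^4 - 12*t^3 + 45*t^2 - 50*t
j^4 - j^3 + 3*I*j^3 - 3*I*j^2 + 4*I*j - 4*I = (j - 1)*(j - I)*(j + 2*I)^2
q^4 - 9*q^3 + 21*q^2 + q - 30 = (q - 5)*(q - 3)*(q - 2)*(q + 1)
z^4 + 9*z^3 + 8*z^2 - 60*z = z*(z - 2)*(z + 5)*(z + 6)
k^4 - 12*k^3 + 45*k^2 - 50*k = k*(k - 5)^2*(k - 2)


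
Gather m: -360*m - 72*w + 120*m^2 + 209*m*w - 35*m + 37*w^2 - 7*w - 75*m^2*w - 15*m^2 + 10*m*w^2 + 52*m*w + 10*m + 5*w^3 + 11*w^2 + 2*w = m^2*(105 - 75*w) + m*(10*w^2 + 261*w - 385) + 5*w^3 + 48*w^2 - 77*w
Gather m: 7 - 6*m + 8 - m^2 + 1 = -m^2 - 6*m + 16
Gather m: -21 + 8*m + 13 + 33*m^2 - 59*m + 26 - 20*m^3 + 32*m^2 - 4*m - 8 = -20*m^3 + 65*m^2 - 55*m + 10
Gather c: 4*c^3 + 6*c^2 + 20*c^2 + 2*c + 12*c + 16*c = 4*c^3 + 26*c^2 + 30*c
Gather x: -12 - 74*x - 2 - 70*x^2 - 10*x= -70*x^2 - 84*x - 14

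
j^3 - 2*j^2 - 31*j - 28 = (j - 7)*(j + 1)*(j + 4)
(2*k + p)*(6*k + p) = 12*k^2 + 8*k*p + p^2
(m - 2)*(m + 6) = m^2 + 4*m - 12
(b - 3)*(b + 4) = b^2 + b - 12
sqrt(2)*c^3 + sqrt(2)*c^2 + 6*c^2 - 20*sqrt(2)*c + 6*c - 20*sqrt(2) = (c - 2*sqrt(2))*(c + 5*sqrt(2))*(sqrt(2)*c + sqrt(2))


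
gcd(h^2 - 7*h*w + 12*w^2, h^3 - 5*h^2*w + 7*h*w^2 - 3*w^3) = -h + 3*w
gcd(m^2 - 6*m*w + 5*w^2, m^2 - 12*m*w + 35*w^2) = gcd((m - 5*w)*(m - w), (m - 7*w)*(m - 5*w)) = -m + 5*w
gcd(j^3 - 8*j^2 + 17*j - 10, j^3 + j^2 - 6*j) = j - 2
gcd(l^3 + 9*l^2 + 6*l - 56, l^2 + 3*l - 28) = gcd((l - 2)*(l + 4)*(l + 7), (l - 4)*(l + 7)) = l + 7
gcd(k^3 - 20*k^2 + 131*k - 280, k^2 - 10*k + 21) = k - 7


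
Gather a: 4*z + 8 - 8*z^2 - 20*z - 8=-8*z^2 - 16*z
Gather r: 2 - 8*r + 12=14 - 8*r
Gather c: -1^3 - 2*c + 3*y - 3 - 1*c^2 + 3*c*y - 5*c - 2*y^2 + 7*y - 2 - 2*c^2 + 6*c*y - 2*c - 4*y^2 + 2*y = -3*c^2 + c*(9*y - 9) - 6*y^2 + 12*y - 6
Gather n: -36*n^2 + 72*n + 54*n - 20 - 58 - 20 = -36*n^2 + 126*n - 98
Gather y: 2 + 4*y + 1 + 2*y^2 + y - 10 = 2*y^2 + 5*y - 7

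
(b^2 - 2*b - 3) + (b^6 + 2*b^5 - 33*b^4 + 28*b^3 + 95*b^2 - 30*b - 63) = b^6 + 2*b^5 - 33*b^4 + 28*b^3 + 96*b^2 - 32*b - 66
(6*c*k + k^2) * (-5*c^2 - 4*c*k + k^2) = -30*c^3*k - 29*c^2*k^2 + 2*c*k^3 + k^4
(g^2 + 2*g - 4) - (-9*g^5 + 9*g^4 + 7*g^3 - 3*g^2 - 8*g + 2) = 9*g^5 - 9*g^4 - 7*g^3 + 4*g^2 + 10*g - 6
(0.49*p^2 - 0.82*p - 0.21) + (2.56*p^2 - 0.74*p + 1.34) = 3.05*p^2 - 1.56*p + 1.13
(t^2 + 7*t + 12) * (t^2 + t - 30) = t^4 + 8*t^3 - 11*t^2 - 198*t - 360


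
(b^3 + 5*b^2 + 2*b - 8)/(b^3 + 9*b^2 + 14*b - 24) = (b + 2)/(b + 6)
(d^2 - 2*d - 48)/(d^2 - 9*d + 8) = (d + 6)/(d - 1)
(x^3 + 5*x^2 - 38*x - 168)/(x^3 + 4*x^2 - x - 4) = (x^2 + x - 42)/(x^2 - 1)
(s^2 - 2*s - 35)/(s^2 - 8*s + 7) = (s + 5)/(s - 1)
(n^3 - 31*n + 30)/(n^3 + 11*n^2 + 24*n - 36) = (n - 5)/(n + 6)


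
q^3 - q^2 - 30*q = q*(q - 6)*(q + 5)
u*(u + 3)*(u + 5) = u^3 + 8*u^2 + 15*u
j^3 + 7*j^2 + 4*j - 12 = (j - 1)*(j + 2)*(j + 6)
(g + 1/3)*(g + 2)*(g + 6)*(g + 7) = g^4 + 46*g^3/3 + 73*g^2 + 320*g/3 + 28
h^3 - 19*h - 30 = (h - 5)*(h + 2)*(h + 3)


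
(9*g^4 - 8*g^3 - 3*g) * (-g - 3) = -9*g^5 - 19*g^4 + 24*g^3 + 3*g^2 + 9*g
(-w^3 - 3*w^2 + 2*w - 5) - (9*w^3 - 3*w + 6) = -10*w^3 - 3*w^2 + 5*w - 11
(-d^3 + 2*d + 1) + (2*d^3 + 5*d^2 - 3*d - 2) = d^3 + 5*d^2 - d - 1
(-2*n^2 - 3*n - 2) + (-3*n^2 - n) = -5*n^2 - 4*n - 2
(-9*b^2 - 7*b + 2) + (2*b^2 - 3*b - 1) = -7*b^2 - 10*b + 1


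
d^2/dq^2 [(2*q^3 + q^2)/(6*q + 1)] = 2*(72*q^3 + 36*q^2 + 6*q + 1)/(216*q^3 + 108*q^2 + 18*q + 1)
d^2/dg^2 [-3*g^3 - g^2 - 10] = -18*g - 2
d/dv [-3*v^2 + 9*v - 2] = 9 - 6*v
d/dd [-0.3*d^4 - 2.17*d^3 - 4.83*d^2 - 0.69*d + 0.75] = -1.2*d^3 - 6.51*d^2 - 9.66*d - 0.69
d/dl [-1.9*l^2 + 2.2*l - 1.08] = 2.2 - 3.8*l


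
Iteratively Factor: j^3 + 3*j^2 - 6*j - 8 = (j - 2)*(j^2 + 5*j + 4) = (j - 2)*(j + 4)*(j + 1)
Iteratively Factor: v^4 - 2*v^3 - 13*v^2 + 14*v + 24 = (v + 3)*(v^3 - 5*v^2 + 2*v + 8) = (v + 1)*(v + 3)*(v^2 - 6*v + 8) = (v - 4)*(v + 1)*(v + 3)*(v - 2)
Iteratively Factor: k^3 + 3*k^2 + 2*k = (k + 1)*(k^2 + 2*k) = (k + 1)*(k + 2)*(k)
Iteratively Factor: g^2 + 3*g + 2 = (g + 2)*(g + 1)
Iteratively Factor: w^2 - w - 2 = (w + 1)*(w - 2)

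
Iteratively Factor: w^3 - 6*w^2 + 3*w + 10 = (w - 5)*(w^2 - w - 2) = (w - 5)*(w + 1)*(w - 2)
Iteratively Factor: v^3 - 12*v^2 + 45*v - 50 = (v - 5)*(v^2 - 7*v + 10) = (v - 5)^2*(v - 2)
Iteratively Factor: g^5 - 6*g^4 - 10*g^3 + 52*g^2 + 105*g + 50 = (g - 5)*(g^4 - g^3 - 15*g^2 - 23*g - 10) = (g - 5)*(g + 1)*(g^3 - 2*g^2 - 13*g - 10) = (g - 5)^2*(g + 1)*(g^2 + 3*g + 2) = (g - 5)^2*(g + 1)^2*(g + 2)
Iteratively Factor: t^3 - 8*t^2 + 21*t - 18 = (t - 3)*(t^2 - 5*t + 6) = (t - 3)^2*(t - 2)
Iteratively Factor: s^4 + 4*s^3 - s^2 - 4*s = (s)*(s^3 + 4*s^2 - s - 4) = s*(s + 1)*(s^2 + 3*s - 4) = s*(s + 1)*(s + 4)*(s - 1)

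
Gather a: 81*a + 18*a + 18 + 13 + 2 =99*a + 33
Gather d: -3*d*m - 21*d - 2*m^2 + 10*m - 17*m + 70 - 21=d*(-3*m - 21) - 2*m^2 - 7*m + 49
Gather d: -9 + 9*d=9*d - 9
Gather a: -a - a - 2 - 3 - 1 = -2*a - 6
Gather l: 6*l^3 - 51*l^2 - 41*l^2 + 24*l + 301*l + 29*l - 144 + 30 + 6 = 6*l^3 - 92*l^2 + 354*l - 108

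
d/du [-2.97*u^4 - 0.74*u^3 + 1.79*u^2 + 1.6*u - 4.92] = -11.88*u^3 - 2.22*u^2 + 3.58*u + 1.6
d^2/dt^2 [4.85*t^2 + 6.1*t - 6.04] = 9.70000000000000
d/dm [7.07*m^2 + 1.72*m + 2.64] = 14.14*m + 1.72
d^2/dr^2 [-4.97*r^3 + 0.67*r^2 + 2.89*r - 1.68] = 1.34 - 29.82*r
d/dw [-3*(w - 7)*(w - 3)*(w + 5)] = -9*w^2 + 30*w + 87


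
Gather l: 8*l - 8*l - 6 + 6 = 0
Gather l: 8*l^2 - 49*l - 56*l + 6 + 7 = 8*l^2 - 105*l + 13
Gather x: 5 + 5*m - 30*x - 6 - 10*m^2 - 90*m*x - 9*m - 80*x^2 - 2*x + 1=-10*m^2 - 4*m - 80*x^2 + x*(-90*m - 32)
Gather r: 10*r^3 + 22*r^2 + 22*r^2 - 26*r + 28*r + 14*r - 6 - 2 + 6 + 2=10*r^3 + 44*r^2 + 16*r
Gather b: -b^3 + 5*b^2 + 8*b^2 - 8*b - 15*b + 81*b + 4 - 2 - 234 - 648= -b^3 + 13*b^2 + 58*b - 880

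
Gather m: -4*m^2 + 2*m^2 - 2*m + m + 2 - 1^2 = -2*m^2 - m + 1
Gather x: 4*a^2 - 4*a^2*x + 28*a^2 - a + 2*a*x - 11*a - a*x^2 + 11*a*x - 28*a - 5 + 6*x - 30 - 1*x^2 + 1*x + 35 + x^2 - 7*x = 32*a^2 - a*x^2 - 40*a + x*(-4*a^2 + 13*a)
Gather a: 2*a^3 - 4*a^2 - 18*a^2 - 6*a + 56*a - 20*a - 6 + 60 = 2*a^3 - 22*a^2 + 30*a + 54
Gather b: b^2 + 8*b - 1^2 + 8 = b^2 + 8*b + 7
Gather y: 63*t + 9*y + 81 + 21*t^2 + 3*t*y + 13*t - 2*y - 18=21*t^2 + 76*t + y*(3*t + 7) + 63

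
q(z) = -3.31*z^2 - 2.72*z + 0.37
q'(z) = -6.62*z - 2.72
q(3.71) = -55.28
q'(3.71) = -27.28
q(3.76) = -56.65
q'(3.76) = -27.61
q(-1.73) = -4.83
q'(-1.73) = 8.73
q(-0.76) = 0.53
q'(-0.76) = 2.31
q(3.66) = -53.92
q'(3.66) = -26.95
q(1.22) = -7.88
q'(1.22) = -10.80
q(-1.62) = -3.91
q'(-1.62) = 8.00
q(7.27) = -194.35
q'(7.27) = -50.85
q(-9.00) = -243.26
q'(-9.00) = 56.86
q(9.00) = -292.22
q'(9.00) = -62.30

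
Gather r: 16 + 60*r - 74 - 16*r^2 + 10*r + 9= -16*r^2 + 70*r - 49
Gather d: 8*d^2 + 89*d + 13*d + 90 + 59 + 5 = 8*d^2 + 102*d + 154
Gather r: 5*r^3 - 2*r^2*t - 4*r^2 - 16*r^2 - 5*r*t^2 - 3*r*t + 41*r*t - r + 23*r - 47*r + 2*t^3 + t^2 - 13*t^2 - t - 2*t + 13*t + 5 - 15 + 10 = 5*r^3 + r^2*(-2*t - 20) + r*(-5*t^2 + 38*t - 25) + 2*t^3 - 12*t^2 + 10*t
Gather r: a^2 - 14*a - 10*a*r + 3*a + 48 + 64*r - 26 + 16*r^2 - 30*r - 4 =a^2 - 11*a + 16*r^2 + r*(34 - 10*a) + 18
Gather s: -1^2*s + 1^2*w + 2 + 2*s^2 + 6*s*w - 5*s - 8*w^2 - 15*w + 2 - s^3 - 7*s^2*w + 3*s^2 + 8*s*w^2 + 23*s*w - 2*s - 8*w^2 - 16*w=-s^3 + s^2*(5 - 7*w) + s*(8*w^2 + 29*w - 8) - 16*w^2 - 30*w + 4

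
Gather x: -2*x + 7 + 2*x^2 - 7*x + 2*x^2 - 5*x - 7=4*x^2 - 14*x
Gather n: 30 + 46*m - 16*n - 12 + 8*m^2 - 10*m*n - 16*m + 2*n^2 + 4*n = 8*m^2 + 30*m + 2*n^2 + n*(-10*m - 12) + 18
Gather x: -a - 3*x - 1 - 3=-a - 3*x - 4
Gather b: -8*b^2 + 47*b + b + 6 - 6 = -8*b^2 + 48*b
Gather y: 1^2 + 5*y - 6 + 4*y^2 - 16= 4*y^2 + 5*y - 21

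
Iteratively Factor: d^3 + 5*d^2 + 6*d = (d)*(d^2 + 5*d + 6) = d*(d + 2)*(d + 3)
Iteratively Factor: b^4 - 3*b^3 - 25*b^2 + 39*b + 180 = (b - 4)*(b^3 + b^2 - 21*b - 45) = (b - 5)*(b - 4)*(b^2 + 6*b + 9) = (b - 5)*(b - 4)*(b + 3)*(b + 3)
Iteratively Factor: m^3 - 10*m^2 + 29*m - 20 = (m - 5)*(m^2 - 5*m + 4) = (m - 5)*(m - 4)*(m - 1)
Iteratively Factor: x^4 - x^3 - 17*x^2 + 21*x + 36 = (x - 3)*(x^3 + 2*x^2 - 11*x - 12) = (x - 3)^2*(x^2 + 5*x + 4) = (x - 3)^2*(x + 1)*(x + 4)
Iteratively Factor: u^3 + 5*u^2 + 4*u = (u + 4)*(u^2 + u) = u*(u + 4)*(u + 1)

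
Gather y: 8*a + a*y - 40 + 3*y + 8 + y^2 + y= 8*a + y^2 + y*(a + 4) - 32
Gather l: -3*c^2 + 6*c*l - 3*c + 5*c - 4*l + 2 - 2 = -3*c^2 + 2*c + l*(6*c - 4)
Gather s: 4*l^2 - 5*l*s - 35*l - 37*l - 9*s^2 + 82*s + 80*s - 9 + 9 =4*l^2 - 72*l - 9*s^2 + s*(162 - 5*l)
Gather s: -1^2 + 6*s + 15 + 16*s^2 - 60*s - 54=16*s^2 - 54*s - 40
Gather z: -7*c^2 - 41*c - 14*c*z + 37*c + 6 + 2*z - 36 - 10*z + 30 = -7*c^2 - 4*c + z*(-14*c - 8)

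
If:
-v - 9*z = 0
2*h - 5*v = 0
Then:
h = -45*z/2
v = -9*z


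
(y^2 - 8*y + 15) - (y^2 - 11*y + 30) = 3*y - 15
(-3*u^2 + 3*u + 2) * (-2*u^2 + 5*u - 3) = 6*u^4 - 21*u^3 + 20*u^2 + u - 6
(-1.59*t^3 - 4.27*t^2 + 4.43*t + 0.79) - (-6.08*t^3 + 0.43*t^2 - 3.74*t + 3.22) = 4.49*t^3 - 4.7*t^2 + 8.17*t - 2.43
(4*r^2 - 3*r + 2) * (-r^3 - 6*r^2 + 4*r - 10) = -4*r^5 - 21*r^4 + 32*r^3 - 64*r^2 + 38*r - 20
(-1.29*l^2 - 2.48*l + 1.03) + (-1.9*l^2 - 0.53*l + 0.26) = -3.19*l^2 - 3.01*l + 1.29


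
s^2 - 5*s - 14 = (s - 7)*(s + 2)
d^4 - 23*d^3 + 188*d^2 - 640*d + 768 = (d - 8)^2*(d - 4)*(d - 3)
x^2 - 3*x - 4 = (x - 4)*(x + 1)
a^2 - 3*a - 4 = (a - 4)*(a + 1)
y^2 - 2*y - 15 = (y - 5)*(y + 3)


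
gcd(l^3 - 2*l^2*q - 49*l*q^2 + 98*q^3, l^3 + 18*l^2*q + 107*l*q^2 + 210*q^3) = l + 7*q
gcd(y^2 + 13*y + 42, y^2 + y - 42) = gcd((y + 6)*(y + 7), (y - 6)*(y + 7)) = y + 7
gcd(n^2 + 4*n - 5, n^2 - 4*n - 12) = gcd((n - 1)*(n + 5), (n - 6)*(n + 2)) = 1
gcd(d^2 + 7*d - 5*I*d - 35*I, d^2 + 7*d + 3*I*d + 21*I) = d + 7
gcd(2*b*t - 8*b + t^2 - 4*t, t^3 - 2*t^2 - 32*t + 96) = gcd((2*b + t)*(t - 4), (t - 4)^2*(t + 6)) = t - 4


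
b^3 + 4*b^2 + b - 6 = (b - 1)*(b + 2)*(b + 3)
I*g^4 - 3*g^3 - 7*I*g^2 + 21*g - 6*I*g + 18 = (g - 3)*(g + 2)*(g + 3*I)*(I*g + I)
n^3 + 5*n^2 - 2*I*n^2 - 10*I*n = n*(n + 5)*(n - 2*I)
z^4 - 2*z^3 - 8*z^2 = z^2*(z - 4)*(z + 2)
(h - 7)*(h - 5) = h^2 - 12*h + 35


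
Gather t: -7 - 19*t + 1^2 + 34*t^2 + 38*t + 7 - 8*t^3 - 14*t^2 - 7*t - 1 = -8*t^3 + 20*t^2 + 12*t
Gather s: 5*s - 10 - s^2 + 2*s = -s^2 + 7*s - 10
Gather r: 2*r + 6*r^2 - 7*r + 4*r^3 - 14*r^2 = 4*r^3 - 8*r^2 - 5*r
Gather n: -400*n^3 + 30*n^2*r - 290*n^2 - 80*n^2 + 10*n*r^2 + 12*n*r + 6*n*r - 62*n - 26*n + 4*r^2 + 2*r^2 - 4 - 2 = -400*n^3 + n^2*(30*r - 370) + n*(10*r^2 + 18*r - 88) + 6*r^2 - 6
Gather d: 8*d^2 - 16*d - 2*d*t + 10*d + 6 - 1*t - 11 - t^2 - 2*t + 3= 8*d^2 + d*(-2*t - 6) - t^2 - 3*t - 2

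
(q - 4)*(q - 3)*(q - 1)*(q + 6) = q^4 - 2*q^3 - 29*q^2 + 102*q - 72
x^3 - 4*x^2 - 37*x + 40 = (x - 8)*(x - 1)*(x + 5)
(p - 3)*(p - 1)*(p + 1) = p^3 - 3*p^2 - p + 3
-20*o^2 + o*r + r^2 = (-4*o + r)*(5*o + r)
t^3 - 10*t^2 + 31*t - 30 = (t - 5)*(t - 3)*(t - 2)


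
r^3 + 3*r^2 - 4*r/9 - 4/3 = (r - 2/3)*(r + 2/3)*(r + 3)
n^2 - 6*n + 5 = (n - 5)*(n - 1)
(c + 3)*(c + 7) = c^2 + 10*c + 21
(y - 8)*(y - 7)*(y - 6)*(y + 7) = y^4 - 14*y^3 - y^2 + 686*y - 2352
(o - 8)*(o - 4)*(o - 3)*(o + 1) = o^4 - 14*o^3 + 53*o^2 - 28*o - 96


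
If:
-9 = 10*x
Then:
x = -9/10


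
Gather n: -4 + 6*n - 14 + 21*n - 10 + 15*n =42*n - 28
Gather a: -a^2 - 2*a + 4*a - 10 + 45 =-a^2 + 2*a + 35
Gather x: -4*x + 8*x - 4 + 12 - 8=4*x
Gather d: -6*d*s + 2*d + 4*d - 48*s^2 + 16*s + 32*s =d*(6 - 6*s) - 48*s^2 + 48*s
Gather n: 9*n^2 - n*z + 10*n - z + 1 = 9*n^2 + n*(10 - z) - z + 1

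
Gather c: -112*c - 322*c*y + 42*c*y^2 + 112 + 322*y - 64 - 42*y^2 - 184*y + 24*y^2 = c*(42*y^2 - 322*y - 112) - 18*y^2 + 138*y + 48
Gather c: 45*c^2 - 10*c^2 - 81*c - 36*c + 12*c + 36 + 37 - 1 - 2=35*c^2 - 105*c + 70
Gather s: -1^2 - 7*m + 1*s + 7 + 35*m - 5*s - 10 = 28*m - 4*s - 4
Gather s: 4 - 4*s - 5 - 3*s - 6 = -7*s - 7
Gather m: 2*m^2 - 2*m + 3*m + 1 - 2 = 2*m^2 + m - 1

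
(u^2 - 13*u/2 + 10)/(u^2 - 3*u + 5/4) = 2*(u - 4)/(2*u - 1)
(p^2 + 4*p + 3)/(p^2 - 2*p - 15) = (p + 1)/(p - 5)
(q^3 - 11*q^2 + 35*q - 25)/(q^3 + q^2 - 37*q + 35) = (q - 5)/(q + 7)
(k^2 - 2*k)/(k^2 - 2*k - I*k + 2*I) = k/(k - I)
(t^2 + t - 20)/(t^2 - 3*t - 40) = (t - 4)/(t - 8)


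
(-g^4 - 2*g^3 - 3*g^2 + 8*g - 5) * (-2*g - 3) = 2*g^5 + 7*g^4 + 12*g^3 - 7*g^2 - 14*g + 15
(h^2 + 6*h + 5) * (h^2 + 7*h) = h^4 + 13*h^3 + 47*h^2 + 35*h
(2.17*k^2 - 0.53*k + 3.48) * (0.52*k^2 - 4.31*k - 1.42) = 1.1284*k^4 - 9.6283*k^3 + 1.0125*k^2 - 14.2462*k - 4.9416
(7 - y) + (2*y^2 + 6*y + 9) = 2*y^2 + 5*y + 16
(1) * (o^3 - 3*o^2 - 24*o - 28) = o^3 - 3*o^2 - 24*o - 28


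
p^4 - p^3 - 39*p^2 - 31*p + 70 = (p - 7)*(p - 1)*(p + 2)*(p + 5)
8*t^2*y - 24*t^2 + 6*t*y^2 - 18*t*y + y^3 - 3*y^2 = (2*t + y)*(4*t + y)*(y - 3)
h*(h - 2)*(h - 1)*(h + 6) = h^4 + 3*h^3 - 16*h^2 + 12*h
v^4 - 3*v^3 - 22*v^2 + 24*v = v*(v - 6)*(v - 1)*(v + 4)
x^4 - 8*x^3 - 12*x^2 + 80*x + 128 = (x - 8)*(x - 4)*(x + 2)^2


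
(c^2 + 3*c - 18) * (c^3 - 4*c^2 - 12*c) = c^5 - c^4 - 42*c^3 + 36*c^2 + 216*c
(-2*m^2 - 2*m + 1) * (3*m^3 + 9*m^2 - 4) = -6*m^5 - 24*m^4 - 15*m^3 + 17*m^2 + 8*m - 4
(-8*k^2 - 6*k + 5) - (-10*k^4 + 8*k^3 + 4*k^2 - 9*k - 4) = 10*k^4 - 8*k^3 - 12*k^2 + 3*k + 9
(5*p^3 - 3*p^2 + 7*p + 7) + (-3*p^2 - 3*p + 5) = 5*p^3 - 6*p^2 + 4*p + 12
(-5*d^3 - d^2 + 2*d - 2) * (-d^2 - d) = 5*d^5 + 6*d^4 - d^3 + 2*d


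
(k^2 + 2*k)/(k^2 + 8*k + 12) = k/(k + 6)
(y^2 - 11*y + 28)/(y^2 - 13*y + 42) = (y - 4)/(y - 6)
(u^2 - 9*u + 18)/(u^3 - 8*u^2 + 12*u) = (u - 3)/(u*(u - 2))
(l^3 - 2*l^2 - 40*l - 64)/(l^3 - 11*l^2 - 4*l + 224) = (l + 2)/(l - 7)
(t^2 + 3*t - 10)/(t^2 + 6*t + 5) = (t - 2)/(t + 1)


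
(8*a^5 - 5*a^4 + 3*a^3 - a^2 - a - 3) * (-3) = -24*a^5 + 15*a^4 - 9*a^3 + 3*a^2 + 3*a + 9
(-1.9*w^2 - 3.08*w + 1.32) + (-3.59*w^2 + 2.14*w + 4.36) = -5.49*w^2 - 0.94*w + 5.68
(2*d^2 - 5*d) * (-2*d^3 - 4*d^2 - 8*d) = -4*d^5 + 2*d^4 + 4*d^3 + 40*d^2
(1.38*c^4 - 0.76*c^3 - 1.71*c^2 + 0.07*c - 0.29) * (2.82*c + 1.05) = 3.8916*c^5 - 0.6942*c^4 - 5.6202*c^3 - 1.5981*c^2 - 0.7443*c - 0.3045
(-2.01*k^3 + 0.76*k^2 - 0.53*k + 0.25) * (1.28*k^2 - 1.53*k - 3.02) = -2.5728*k^5 + 4.0481*k^4 + 4.229*k^3 - 1.1643*k^2 + 1.2181*k - 0.755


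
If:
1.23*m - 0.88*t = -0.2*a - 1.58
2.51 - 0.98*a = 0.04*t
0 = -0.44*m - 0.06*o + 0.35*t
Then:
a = 2.56122448979592 - 0.0408163265306122*t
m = 0.722083955533433*t - 1.70101211216194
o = 0.538050992754825*t + 12.4740888225209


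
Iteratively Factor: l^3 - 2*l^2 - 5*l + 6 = (l - 3)*(l^2 + l - 2) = (l - 3)*(l + 2)*(l - 1)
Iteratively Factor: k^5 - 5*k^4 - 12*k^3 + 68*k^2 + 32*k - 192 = (k - 2)*(k^4 - 3*k^3 - 18*k^2 + 32*k + 96) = (k - 4)*(k - 2)*(k^3 + k^2 - 14*k - 24) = (k - 4)^2*(k - 2)*(k^2 + 5*k + 6) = (k - 4)^2*(k - 2)*(k + 3)*(k + 2)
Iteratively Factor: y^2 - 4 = (y - 2)*(y + 2)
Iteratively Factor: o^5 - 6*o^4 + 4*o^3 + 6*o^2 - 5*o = (o - 1)*(o^4 - 5*o^3 - o^2 + 5*o) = (o - 1)*(o + 1)*(o^3 - 6*o^2 + 5*o) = o*(o - 1)*(o + 1)*(o^2 - 6*o + 5) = o*(o - 1)^2*(o + 1)*(o - 5)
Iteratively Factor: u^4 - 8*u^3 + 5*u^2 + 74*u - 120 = (u - 5)*(u^3 - 3*u^2 - 10*u + 24) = (u - 5)*(u - 2)*(u^2 - u - 12) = (u - 5)*(u - 2)*(u + 3)*(u - 4)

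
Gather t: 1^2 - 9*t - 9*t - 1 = -18*t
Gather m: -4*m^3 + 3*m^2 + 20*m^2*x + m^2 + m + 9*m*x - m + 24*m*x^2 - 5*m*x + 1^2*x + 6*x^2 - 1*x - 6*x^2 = -4*m^3 + m^2*(20*x + 4) + m*(24*x^2 + 4*x)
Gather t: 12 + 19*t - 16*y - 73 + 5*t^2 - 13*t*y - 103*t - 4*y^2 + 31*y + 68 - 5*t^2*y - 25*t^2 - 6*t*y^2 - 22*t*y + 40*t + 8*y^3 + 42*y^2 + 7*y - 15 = t^2*(-5*y - 20) + t*(-6*y^2 - 35*y - 44) + 8*y^3 + 38*y^2 + 22*y - 8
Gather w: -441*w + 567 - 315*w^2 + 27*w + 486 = -315*w^2 - 414*w + 1053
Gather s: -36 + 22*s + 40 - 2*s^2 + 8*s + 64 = -2*s^2 + 30*s + 68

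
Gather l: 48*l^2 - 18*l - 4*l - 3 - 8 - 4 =48*l^2 - 22*l - 15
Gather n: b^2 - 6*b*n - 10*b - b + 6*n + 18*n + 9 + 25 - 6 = b^2 - 11*b + n*(24 - 6*b) + 28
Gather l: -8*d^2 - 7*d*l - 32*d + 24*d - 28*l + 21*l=-8*d^2 - 8*d + l*(-7*d - 7)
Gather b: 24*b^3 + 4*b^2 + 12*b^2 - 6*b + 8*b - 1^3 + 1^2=24*b^3 + 16*b^2 + 2*b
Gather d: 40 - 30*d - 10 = 30 - 30*d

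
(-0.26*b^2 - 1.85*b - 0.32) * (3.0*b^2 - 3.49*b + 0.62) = -0.78*b^4 - 4.6426*b^3 + 5.3353*b^2 - 0.0302*b - 0.1984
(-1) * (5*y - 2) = 2 - 5*y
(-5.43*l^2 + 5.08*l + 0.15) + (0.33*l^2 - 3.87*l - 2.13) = -5.1*l^2 + 1.21*l - 1.98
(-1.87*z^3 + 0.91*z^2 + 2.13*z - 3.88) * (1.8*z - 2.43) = -3.366*z^4 + 6.1821*z^3 + 1.6227*z^2 - 12.1599*z + 9.4284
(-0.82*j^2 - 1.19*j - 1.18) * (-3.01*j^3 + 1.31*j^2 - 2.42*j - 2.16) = 2.4682*j^5 + 2.5077*j^4 + 3.9773*j^3 + 3.1052*j^2 + 5.426*j + 2.5488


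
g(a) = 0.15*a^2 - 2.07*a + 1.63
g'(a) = 0.3*a - 2.07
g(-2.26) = 7.07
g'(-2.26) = -2.75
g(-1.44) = 4.92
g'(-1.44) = -2.50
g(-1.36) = 4.72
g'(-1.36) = -2.48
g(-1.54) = 5.17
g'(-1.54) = -2.53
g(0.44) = 0.75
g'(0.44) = -1.94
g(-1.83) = 5.92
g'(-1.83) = -2.62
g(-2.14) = 6.75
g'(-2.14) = -2.71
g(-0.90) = 3.61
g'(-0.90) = -2.34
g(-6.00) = 19.45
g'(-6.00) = -3.87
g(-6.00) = 19.45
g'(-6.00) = -3.87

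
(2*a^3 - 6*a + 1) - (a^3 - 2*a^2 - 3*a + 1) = a^3 + 2*a^2 - 3*a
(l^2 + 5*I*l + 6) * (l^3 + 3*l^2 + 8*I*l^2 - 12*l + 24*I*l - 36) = l^5 + 3*l^4 + 13*I*l^4 - 46*l^3 + 39*I*l^3 - 138*l^2 - 12*I*l^2 - 72*l - 36*I*l - 216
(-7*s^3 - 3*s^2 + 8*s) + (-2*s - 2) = -7*s^3 - 3*s^2 + 6*s - 2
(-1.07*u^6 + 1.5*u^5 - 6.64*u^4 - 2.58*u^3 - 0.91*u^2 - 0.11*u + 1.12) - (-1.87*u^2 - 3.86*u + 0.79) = -1.07*u^6 + 1.5*u^5 - 6.64*u^4 - 2.58*u^3 + 0.96*u^2 + 3.75*u + 0.33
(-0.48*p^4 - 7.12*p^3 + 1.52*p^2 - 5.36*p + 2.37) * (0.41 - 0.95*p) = 0.456*p^5 + 6.5672*p^4 - 4.3632*p^3 + 5.7152*p^2 - 4.4491*p + 0.9717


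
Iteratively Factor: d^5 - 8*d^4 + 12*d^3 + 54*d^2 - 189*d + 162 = (d - 3)*(d^4 - 5*d^3 - 3*d^2 + 45*d - 54) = (d - 3)^2*(d^3 - 2*d^2 - 9*d + 18) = (d - 3)^2*(d + 3)*(d^2 - 5*d + 6) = (d - 3)^2*(d - 2)*(d + 3)*(d - 3)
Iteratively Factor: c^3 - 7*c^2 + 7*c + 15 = (c - 5)*(c^2 - 2*c - 3) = (c - 5)*(c - 3)*(c + 1)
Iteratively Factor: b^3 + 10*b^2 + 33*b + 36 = (b + 3)*(b^2 + 7*b + 12) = (b + 3)*(b + 4)*(b + 3)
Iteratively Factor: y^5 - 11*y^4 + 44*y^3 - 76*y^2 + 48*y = (y - 2)*(y^4 - 9*y^3 + 26*y^2 - 24*y) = (y - 3)*(y - 2)*(y^3 - 6*y^2 + 8*y) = y*(y - 3)*(y - 2)*(y^2 - 6*y + 8) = y*(y - 3)*(y - 2)^2*(y - 4)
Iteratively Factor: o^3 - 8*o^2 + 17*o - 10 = (o - 5)*(o^2 - 3*o + 2) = (o - 5)*(o - 2)*(o - 1)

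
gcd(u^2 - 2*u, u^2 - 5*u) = u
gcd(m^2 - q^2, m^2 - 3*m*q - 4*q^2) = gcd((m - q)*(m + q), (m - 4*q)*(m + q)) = m + q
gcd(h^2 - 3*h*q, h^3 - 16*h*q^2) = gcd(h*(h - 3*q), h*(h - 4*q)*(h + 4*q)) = h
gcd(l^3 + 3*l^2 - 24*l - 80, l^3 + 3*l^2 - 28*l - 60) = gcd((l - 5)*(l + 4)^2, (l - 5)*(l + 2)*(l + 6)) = l - 5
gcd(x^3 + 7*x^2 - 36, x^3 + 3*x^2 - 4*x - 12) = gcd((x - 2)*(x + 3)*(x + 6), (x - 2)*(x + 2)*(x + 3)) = x^2 + x - 6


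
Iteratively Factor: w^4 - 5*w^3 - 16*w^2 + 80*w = (w - 5)*(w^3 - 16*w) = (w - 5)*(w - 4)*(w^2 + 4*w) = (w - 5)*(w - 4)*(w + 4)*(w)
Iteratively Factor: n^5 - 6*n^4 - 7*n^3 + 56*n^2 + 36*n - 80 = (n - 1)*(n^4 - 5*n^3 - 12*n^2 + 44*n + 80) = (n - 1)*(n + 2)*(n^3 - 7*n^2 + 2*n + 40) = (n - 4)*(n - 1)*(n + 2)*(n^2 - 3*n - 10) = (n - 5)*(n - 4)*(n - 1)*(n + 2)*(n + 2)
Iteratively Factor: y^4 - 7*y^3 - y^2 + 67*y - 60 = (y - 5)*(y^3 - 2*y^2 - 11*y + 12) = (y - 5)*(y + 3)*(y^2 - 5*y + 4) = (y - 5)*(y - 4)*(y + 3)*(y - 1)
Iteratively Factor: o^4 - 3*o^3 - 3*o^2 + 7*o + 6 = (o - 2)*(o^3 - o^2 - 5*o - 3) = (o - 2)*(o + 1)*(o^2 - 2*o - 3) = (o - 3)*(o - 2)*(o + 1)*(o + 1)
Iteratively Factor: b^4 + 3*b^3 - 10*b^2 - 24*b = (b + 2)*(b^3 + b^2 - 12*b) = (b - 3)*(b + 2)*(b^2 + 4*b) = (b - 3)*(b + 2)*(b + 4)*(b)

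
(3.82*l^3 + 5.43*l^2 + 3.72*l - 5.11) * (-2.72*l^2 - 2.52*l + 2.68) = -10.3904*l^5 - 24.396*l^4 - 13.5644*l^3 + 19.0772*l^2 + 22.8468*l - 13.6948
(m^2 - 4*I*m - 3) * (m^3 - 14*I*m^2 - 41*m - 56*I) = m^5 - 18*I*m^4 - 100*m^3 + 150*I*m^2 - 101*m + 168*I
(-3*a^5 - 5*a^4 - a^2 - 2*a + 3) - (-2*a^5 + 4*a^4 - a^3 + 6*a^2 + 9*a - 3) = -a^5 - 9*a^4 + a^3 - 7*a^2 - 11*a + 6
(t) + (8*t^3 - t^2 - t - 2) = 8*t^3 - t^2 - 2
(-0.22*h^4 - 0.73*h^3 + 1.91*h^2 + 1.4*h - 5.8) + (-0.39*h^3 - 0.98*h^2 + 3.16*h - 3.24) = -0.22*h^4 - 1.12*h^3 + 0.93*h^2 + 4.56*h - 9.04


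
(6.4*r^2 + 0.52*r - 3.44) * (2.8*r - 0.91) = 17.92*r^3 - 4.368*r^2 - 10.1052*r + 3.1304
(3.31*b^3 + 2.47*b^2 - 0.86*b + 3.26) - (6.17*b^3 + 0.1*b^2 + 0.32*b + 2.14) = -2.86*b^3 + 2.37*b^2 - 1.18*b + 1.12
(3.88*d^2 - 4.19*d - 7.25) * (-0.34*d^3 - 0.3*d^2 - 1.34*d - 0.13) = -1.3192*d^5 + 0.2606*d^4 - 1.4772*d^3 + 7.2852*d^2 + 10.2597*d + 0.9425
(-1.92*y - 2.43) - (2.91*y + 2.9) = -4.83*y - 5.33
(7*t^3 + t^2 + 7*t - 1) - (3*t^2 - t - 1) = 7*t^3 - 2*t^2 + 8*t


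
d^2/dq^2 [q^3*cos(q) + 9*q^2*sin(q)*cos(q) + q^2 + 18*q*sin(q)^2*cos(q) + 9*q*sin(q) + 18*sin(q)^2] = -q^3*cos(q) - 6*q^2*sin(q) - 18*q^2*sin(2*q) - 9*q*sin(q) + 3*q*cos(q)/2 + 36*q*cos(2*q) + 81*q*cos(3*q)/2 - 9*sin(q) + 9*sin(2*q) + 27*sin(3*q) + 18*cos(q) + 36*cos(2*q) + 2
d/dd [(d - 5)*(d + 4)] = 2*d - 1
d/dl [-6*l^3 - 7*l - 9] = -18*l^2 - 7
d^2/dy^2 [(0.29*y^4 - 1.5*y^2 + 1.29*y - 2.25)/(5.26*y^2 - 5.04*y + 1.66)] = (16.047208*y^6 - 46.128096*y^5 + 59.391768*y^4 - 46.9688879999999*y^3 - 285.338712*y^2 + 290.307816*y - 61.696488)/(145.531576*y^6 - 418.334112*y^5 + 538.621896*y^4 - 392.067648*y^3 + 169.983336*y^2 - 41.664672*y + 4.574296)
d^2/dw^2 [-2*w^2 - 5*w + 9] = -4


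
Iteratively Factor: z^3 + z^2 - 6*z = (z + 3)*(z^2 - 2*z) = z*(z + 3)*(z - 2)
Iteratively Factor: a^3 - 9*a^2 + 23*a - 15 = (a - 3)*(a^2 - 6*a + 5) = (a - 5)*(a - 3)*(a - 1)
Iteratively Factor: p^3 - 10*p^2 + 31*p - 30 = (p - 3)*(p^2 - 7*p + 10) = (p - 5)*(p - 3)*(p - 2)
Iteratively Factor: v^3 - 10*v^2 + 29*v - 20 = (v - 1)*(v^2 - 9*v + 20) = (v - 4)*(v - 1)*(v - 5)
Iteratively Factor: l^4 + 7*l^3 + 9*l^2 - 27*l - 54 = (l + 3)*(l^3 + 4*l^2 - 3*l - 18) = (l + 3)^2*(l^2 + l - 6) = (l - 2)*(l + 3)^2*(l + 3)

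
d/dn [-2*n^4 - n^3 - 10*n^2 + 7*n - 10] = -8*n^3 - 3*n^2 - 20*n + 7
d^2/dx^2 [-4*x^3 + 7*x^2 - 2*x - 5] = 14 - 24*x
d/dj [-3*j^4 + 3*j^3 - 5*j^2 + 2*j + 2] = -12*j^3 + 9*j^2 - 10*j + 2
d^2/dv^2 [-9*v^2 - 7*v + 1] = -18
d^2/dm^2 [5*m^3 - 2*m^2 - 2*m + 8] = 30*m - 4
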